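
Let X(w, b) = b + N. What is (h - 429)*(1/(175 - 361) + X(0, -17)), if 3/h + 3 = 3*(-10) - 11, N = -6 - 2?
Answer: 944153/88 ≈ 10729.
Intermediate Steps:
N = -8
h = -3/44 (h = 3/(-3 + (3*(-10) - 11)) = 3/(-3 + (-30 - 11)) = 3/(-3 - 41) = 3/(-44) = 3*(-1/44) = -3/44 ≈ -0.068182)
X(w, b) = -8 + b (X(w, b) = b - 8 = -8 + b)
(h - 429)*(1/(175 - 361) + X(0, -17)) = (-3/44 - 429)*(1/(175 - 361) + (-8 - 17)) = -18879*(1/(-186) - 25)/44 = -18879*(-1/186 - 25)/44 = -18879/44*(-4651/186) = 944153/88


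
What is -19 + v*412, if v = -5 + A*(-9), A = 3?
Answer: -13203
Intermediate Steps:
v = -32 (v = -5 + 3*(-9) = -5 - 27 = -32)
-19 + v*412 = -19 - 32*412 = -19 - 13184 = -13203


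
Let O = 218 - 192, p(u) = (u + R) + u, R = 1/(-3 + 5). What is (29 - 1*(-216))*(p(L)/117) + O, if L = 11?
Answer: 1901/26 ≈ 73.115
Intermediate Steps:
R = ½ (R = 1/2 = ½ ≈ 0.50000)
p(u) = ½ + 2*u (p(u) = (u + ½) + u = (½ + u) + u = ½ + 2*u)
O = 26
(29 - 1*(-216))*(p(L)/117) + O = (29 - 1*(-216))*((½ + 2*11)/117) + 26 = (29 + 216)*((½ + 22)*(1/117)) + 26 = 245*((45/2)*(1/117)) + 26 = 245*(5/26) + 26 = 1225/26 + 26 = 1901/26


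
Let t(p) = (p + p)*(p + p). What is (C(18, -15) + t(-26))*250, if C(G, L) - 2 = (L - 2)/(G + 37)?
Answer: 7440650/11 ≈ 6.7642e+5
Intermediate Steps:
t(p) = 4*p² (t(p) = (2*p)*(2*p) = 4*p²)
C(G, L) = 2 + (-2 + L)/(37 + G) (C(G, L) = 2 + (L - 2)/(G + 37) = 2 + (-2 + L)/(37 + G))
(C(18, -15) + t(-26))*250 = ((72 - 15 + 2*18)/(37 + 18) + 4*(-26)²)*250 = ((72 - 15 + 36)/55 + 4*676)*250 = ((1/55)*93 + 2704)*250 = (93/55 + 2704)*250 = (148813/55)*250 = 7440650/11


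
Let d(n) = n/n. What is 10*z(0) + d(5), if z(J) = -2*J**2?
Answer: 1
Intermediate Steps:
d(n) = 1
10*z(0) + d(5) = 10*(-2*0**2) + 1 = 10*(-2*0) + 1 = 10*0 + 1 = 0 + 1 = 1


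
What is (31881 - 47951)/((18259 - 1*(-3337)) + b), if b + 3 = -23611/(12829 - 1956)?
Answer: -87364555/117378539 ≈ -0.74430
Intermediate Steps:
b = -56230/10873 (b = -3 - 23611/(12829 - 1956) = -3 - 23611/10873 = -56230/10873 ≈ -5.1715)
(31881 - 47951)/((18259 - 1*(-3337)) + b) = (31881 - 47951)/((18259 - 1*(-3337)) - 56230/10873) = -16070/((18259 + 3337) - 56230/10873) = -16070/(21596 - 56230/10873) = -16070/234757078/10873 = -16070*10873/234757078 = -87364555/117378539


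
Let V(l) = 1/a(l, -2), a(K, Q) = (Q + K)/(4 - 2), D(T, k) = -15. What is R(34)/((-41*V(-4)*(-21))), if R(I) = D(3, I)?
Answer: 15/287 ≈ 0.052265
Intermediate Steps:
a(K, Q) = K/2 + Q/2 (a(K, Q) = (K + Q)/2 = (K + Q)*(½) = K/2 + Q/2)
V(l) = 1/(-1 + l/2) (V(l) = 1/(l/2 + (½)*(-2)) = 1/(l/2 - 1) = 1/(-1 + l/2))
R(I) = -15
R(34)/((-41*V(-4)*(-21))) = -15/(-82/(-2 - 4)*(-21)) = -15/(-82/(-6)*(-21)) = -15/(-82*(-1)/6*(-21)) = -15/(-41*(-⅓)*(-21)) = -15/((41/3)*(-21)) = -15/(-287) = -15*(-1/287) = 15/287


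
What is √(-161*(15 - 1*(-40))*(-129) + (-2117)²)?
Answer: 4*√351499 ≈ 2371.5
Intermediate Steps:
√(-161*(15 - 1*(-40))*(-129) + (-2117)²) = √(-161*(15 + 40)*(-129) + 4481689) = √(-161*55*(-129) + 4481689) = √(-8855*(-129) + 4481689) = √(1142295 + 4481689) = √5623984 = 4*√351499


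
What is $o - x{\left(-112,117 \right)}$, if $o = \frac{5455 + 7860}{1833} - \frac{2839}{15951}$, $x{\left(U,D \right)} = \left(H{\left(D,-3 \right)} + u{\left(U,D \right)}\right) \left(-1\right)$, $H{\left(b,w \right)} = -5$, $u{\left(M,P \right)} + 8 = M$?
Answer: $- \frac{88399723}{749697} \approx -117.91$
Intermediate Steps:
$u{\left(M,P \right)} = -8 + M$
$x{\left(U,D \right)} = 13 - U$ ($x{\left(U,D \right)} = \left(-5 + \left(-8 + U\right)\right) \left(-1\right) = \left(-13 + U\right) \left(-1\right) = 13 - U$)
$o = \frac{5312402}{749697}$ ($o = 13315 \cdot \frac{1}{1833} - \frac{2839}{15951} = \frac{13315}{1833} - \frac{2839}{15951} = \frac{5312402}{749697} \approx 7.0861$)
$o - x{\left(-112,117 \right)} = \frac{5312402}{749697} - \left(13 - -112\right) = \frac{5312402}{749697} - \left(13 + 112\right) = \frac{5312402}{749697} - 125 = - \frac{88399723}{749697}$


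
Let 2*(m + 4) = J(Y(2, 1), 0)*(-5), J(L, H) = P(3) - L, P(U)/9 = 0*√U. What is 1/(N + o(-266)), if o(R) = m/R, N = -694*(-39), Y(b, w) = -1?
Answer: 532/14399125 ≈ 3.6947e-5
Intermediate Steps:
P(U) = 0 (P(U) = 9*(0*√U) = 9*0 = 0)
J(L, H) = -L (J(L, H) = 0 - L = -L)
N = 27066
m = -13/2 (m = -4 + (-1*(-1)*(-5))/2 = -4 + (1*(-5))/2 = -4 + (½)*(-5) = -4 - 5/2 = -13/2 ≈ -6.5000)
o(R) = -13/(2*R)
1/(N + o(-266)) = 1/(27066 - 13/2/(-266)) = 1/(27066 - 13/2*(-1/266)) = 1/(27066 + 13/532) = 1/(14399125/532) = 532/14399125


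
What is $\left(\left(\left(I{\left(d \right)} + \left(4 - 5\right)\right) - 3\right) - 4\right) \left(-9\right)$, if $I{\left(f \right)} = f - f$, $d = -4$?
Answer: $72$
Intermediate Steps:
$I{\left(f \right)} = 0$
$\left(\left(\left(I{\left(d \right)} + \left(4 - 5\right)\right) - 3\right) - 4\right) \left(-9\right) = \left(\left(\left(0 + \left(4 - 5\right)\right) - 3\right) - 4\right) \left(-9\right) = \left(\left(\left(0 - 1\right) - 3\right) - 4\right) \left(-9\right) = \left(\left(-1 - 3\right) - 4\right) \left(-9\right) = \left(-4 - 4\right) \left(-9\right) = \left(-8\right) \left(-9\right) = 72$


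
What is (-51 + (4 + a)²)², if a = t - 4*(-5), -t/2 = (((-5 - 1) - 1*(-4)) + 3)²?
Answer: 187489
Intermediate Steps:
t = -2 (t = -2*(((-5 - 1) - 1*(-4)) + 3)² = -2*((-6 + 4) + 3)² = -2*(-2 + 3)² = -2*1² = -2*1 = -2)
a = 18 (a = -2 - 4*(-5) = -2 + 20 = 18)
(-51 + (4 + a)²)² = (-51 + (4 + 18)²)² = (-51 + 22²)² = (-51 + 484)² = 433² = 187489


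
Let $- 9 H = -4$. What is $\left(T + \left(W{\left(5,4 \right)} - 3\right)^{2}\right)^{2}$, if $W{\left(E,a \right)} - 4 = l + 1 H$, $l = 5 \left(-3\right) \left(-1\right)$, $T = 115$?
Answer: $\frac{974625961}{6561} \approx 1.4855 \cdot 10^{5}$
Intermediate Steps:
$H = \frac{4}{9}$ ($H = \left(- \frac{1}{9}\right) \left(-4\right) = \frac{4}{9} \approx 0.44444$)
$l = 15$ ($l = \left(-15\right) \left(-1\right) = 15$)
$W{\left(E,a \right)} = \frac{175}{9}$ ($W{\left(E,a \right)} = 4 + \left(15 + 1 \cdot \frac{4}{9}\right) = 4 + \left(15 + \frac{4}{9}\right) = 4 + \frac{139}{9} = \frac{175}{9}$)
$\left(T + \left(W{\left(5,4 \right)} - 3\right)^{2}\right)^{2} = \left(115 + \left(\frac{175}{9} - 3\right)^{2}\right)^{2} = \left(115 + \left(\frac{148}{9}\right)^{2}\right)^{2} = \left(115 + \frac{21904}{81}\right)^{2} = \left(\frac{31219}{81}\right)^{2} = \frac{974625961}{6561}$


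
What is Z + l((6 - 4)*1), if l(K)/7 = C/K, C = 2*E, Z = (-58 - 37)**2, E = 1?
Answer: 9032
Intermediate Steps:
Z = 9025 (Z = (-95)**2 = 9025)
C = 2 (C = 2*1 = 2)
l(K) = 14/K (l(K) = 7*(2/K) = 14/K)
Z + l((6 - 4)*1) = 9025 + 14/(((6 - 4)*1)) = 9025 + 14/((2*1)) = 9025 + 14/2 = 9025 + 14*(1/2) = 9025 + 7 = 9032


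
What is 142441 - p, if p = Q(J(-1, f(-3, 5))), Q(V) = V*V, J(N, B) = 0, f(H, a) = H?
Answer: 142441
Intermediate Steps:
Q(V) = V²
p = 0 (p = 0² = 0)
142441 - p = 142441 - 1*0 = 142441 + 0 = 142441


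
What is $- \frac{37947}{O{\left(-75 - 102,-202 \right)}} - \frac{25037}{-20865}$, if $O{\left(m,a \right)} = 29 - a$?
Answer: $- \frac{37427648}{229515} \approx -163.07$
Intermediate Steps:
$- \frac{37947}{O{\left(-75 - 102,-202 \right)}} - \frac{25037}{-20865} = - \frac{37947}{29 - -202} - \frac{25037}{-20865} = - \frac{37947}{29 + 202} - - \frac{25037}{20865} = - \frac{37947}{231} + \frac{25037}{20865} = \left(-37947\right) \frac{1}{231} + \frac{25037}{20865} = - \frac{1807}{11} + \frac{25037}{20865} = - \frac{37427648}{229515}$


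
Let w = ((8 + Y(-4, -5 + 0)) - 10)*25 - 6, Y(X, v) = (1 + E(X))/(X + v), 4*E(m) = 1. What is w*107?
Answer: -229087/36 ≈ -6363.5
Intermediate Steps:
E(m) = ¼ (E(m) = (¼)*1 = ¼)
Y(X, v) = 5/(4*(X + v)) (Y(X, v) = (1 + ¼)/(X + v) = 5/(4*(X + v)))
w = -2141/36 (w = ((8 + 5/(4*(-4 + (-5 + 0)))) - 10)*25 - 6 = ((8 + 5/(4*(-4 - 5))) - 10)*25 - 6 = ((8 + (5/4)/(-9)) - 10)*25 - 6 = ((8 + (5/4)*(-⅑)) - 10)*25 - 6 = ((8 - 5/36) - 10)*25 - 6 = (283/36 - 10)*25 - 6 = -77/36*25 - 6 = -1925/36 - 6 = -2141/36 ≈ -59.472)
w*107 = -2141/36*107 = -229087/36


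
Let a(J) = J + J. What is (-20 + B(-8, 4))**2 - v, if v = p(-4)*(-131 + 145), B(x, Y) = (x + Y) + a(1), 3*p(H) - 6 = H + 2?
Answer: 1396/3 ≈ 465.33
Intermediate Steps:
p(H) = 8/3 + H/3 (p(H) = 2 + (H + 2)/3 = 2 + (2 + H)/3 = 2 + (2/3 + H/3) = 8/3 + H/3)
a(J) = 2*J
B(x, Y) = 2 + Y + x (B(x, Y) = (x + Y) + 2*1 = (Y + x) + 2 = 2 + Y + x)
v = 56/3 (v = (8/3 + (1/3)*(-4))*(-131 + 145) = (8/3 - 4/3)*14 = (4/3)*14 = 56/3 ≈ 18.667)
(-20 + B(-8, 4))**2 - v = (-20 + (2 + 4 - 8))**2 - 1*56/3 = (-20 - 2)**2 - 56/3 = (-22)**2 - 56/3 = 484 - 56/3 = 1396/3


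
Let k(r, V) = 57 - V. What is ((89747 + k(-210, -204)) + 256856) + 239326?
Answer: 586190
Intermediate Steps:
((89747 + k(-210, -204)) + 256856) + 239326 = ((89747 + (57 - 1*(-204))) + 256856) + 239326 = ((89747 + (57 + 204)) + 256856) + 239326 = ((89747 + 261) + 256856) + 239326 = (90008 + 256856) + 239326 = 346864 + 239326 = 586190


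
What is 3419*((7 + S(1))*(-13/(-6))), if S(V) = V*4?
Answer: 488917/6 ≈ 81486.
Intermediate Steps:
S(V) = 4*V
3419*((7 + S(1))*(-13/(-6))) = 3419*((7 + 4*1)*(-13/(-6))) = 3419*((7 + 4)*(-13*(-⅙))) = 3419*(11*(13/6)) = 3419*(143/6) = 488917/6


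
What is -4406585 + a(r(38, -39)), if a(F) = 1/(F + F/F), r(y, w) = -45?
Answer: -193889741/44 ≈ -4.4066e+6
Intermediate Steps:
a(F) = 1/(1 + F) (a(F) = 1/(F + 1) = 1/(1 + F))
-4406585 + a(r(38, -39)) = -4406585 + 1/(1 - 45) = -4406585 + 1/(-44) = -4406585 - 1/44 = -193889741/44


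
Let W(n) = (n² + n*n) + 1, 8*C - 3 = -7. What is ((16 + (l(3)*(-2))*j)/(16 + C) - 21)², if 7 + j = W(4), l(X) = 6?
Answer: 1545049/961 ≈ 1607.8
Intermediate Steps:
C = -½ (C = 3/8 + (⅛)*(-7) = 3/8 - 7/8 = -½ ≈ -0.50000)
W(n) = 1 + 2*n² (W(n) = (n² + n²) + 1 = 2*n² + 1 = 1 + 2*n²)
j = 26 (j = -7 + (1 + 2*4²) = -7 + (1 + 2*16) = -7 + (1 + 32) = -7 + 33 = 26)
((16 + (l(3)*(-2))*j)/(16 + C) - 21)² = ((16 + (6*(-2))*26)/(16 - ½) - 21)² = ((16 - 12*26)/(31/2) - 21)² = ((16 - 312)*(2/31) - 21)² = (-296*2/31 - 21)² = (-592/31 - 21)² = (-1243/31)² = 1545049/961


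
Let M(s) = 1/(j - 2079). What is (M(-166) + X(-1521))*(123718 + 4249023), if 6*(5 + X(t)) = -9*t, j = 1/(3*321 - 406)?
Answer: 5763690226020018/579001 ≈ 9.9545e+9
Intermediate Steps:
j = 1/557 (j = 1/(963 - 406) = 1/557 ≈ 0.0017953)
X(t) = -5 - 3*t/2 (X(t) = -5 + (-9*t)/6 = -5 - 3*t/2)
M(s) = -557/1158002 (M(s) = 1/(1/557 - 2079) = 1/(-1158002/557) = -557/1158002)
(M(-166) + X(-1521))*(123718 + 4249023) = (-557/1158002 + (-5 - 3/2*(-1521)))*(123718 + 4249023) = (-557/1158002 + (-5 + 4563/2))*4372741 = (-557/1158002 + 4553/2)*4372741 = (1318095498/579001)*4372741 = 5763690226020018/579001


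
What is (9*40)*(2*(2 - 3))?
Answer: -720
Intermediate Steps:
(9*40)*(2*(2 - 3)) = 360*(2*(-1)) = 360*(-2) = -720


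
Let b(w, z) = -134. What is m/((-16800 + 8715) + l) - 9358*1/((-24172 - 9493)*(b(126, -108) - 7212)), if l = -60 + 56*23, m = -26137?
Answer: 3231848347762/847878644065 ≈ 3.8117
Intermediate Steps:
l = 1228 (l = -60 + 1288 = 1228)
m/((-16800 + 8715) + l) - 9358*1/((-24172 - 9493)*(b(126, -108) - 7212)) = -26137/((-16800 + 8715) + 1228) - 9358*1/((-24172 - 9493)*(-134 - 7212)) = -26137/(-8085 + 1228) - 9358/((-33665*(-7346))) = -26137/(-6857) - 9358/247303090 = -26137*(-1/6857) - 9358*1/247303090 = 26137/6857 - 4679/123651545 = 3231848347762/847878644065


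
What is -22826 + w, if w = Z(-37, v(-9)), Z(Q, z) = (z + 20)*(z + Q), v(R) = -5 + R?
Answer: -23132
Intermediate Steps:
Z(Q, z) = (20 + z)*(Q + z)
w = -306 (w = (-5 - 9)² + 20*(-37) + 20*(-5 - 9) - 37*(-5 - 9) = (-14)² - 740 + 20*(-14) - 37*(-14) = 196 - 740 - 280 + 518 = -306)
-22826 + w = -22826 - 306 = -23132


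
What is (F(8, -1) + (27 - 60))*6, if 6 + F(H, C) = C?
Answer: -240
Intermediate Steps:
F(H, C) = -6 + C
(F(8, -1) + (27 - 60))*6 = ((-6 - 1) + (27 - 60))*6 = (-7 - 33)*6 = -40*6 = -240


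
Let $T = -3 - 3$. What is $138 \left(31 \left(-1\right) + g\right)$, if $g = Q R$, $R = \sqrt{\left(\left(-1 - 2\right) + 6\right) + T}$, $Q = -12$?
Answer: $-4278 - 1656 i \sqrt{3} \approx -4278.0 - 2868.3 i$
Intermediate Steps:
$T = -6$
$R = i \sqrt{3}$ ($R = \sqrt{\left(\left(-1 - 2\right) + 6\right) - 6} = \sqrt{\left(-3 + 6\right) - 6} = \sqrt{3 - 6} = \sqrt{-3} = i \sqrt{3} \approx 1.732 i$)
$g = - 12 i \sqrt{3} \approx - 20.785 i$
$138 \left(31 \left(-1\right) + g\right) = 138 \left(31 \left(-1\right) - 12 i \sqrt{3}\right) = 138 \left(-31 - 12 i \sqrt{3}\right) = -4278 - 1656 i \sqrt{3}$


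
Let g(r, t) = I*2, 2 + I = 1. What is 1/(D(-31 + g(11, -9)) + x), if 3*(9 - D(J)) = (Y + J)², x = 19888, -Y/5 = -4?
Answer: 3/59522 ≈ 5.0402e-5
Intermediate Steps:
I = -1 (I = -2 + 1 = -1)
Y = 20 (Y = -5*(-4) = 20)
g(r, t) = -2 (g(r, t) = -1*2 = -2)
D(J) = 9 - (20 + J)²/3
1/(D(-31 + g(11, -9)) + x) = 1/((9 - (20 + (-31 - 2))²/3) + 19888) = 1/((9 - (20 - 33)²/3) + 19888) = 1/((9 - ⅓*(-13)²) + 19888) = 1/((9 - ⅓*169) + 19888) = 1/((9 - 169/3) + 19888) = 1/(-142/3 + 19888) = 1/(59522/3) = 3/59522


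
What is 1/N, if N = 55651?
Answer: 1/55651 ≈ 1.7969e-5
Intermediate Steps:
1/N = 1/55651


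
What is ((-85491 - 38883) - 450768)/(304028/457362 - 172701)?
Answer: 131524047702/39493285367 ≈ 3.3303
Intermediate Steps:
((-85491 - 38883) - 450768)/(304028/457362 - 172701) = (-124374 - 450768)/(304028*(1/457362) - 172701) = -575142/(152014/228681 - 172701) = -575142/(-39493285367/228681) = -575142*(-228681/39493285367) = 131524047702/39493285367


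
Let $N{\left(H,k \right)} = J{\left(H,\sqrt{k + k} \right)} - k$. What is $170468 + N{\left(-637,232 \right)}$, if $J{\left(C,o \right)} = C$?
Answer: $169599$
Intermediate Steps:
$N{\left(H,k \right)} = H - k$
$170468 + N{\left(-637,232 \right)} = 170468 - 869 = 169599$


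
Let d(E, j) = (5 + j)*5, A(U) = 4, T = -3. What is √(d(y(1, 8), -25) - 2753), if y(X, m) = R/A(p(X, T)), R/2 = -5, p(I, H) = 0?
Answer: 3*I*√317 ≈ 53.413*I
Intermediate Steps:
R = -10 (R = 2*(-5) = -10)
y(X, m) = -5/2 (y(X, m) = -10/4 = -10*¼ = -5/2)
d(E, j) = 25 + 5*j
√(d(y(1, 8), -25) - 2753) = √((25 + 5*(-25)) - 2753) = √((25 - 125) - 2753) = √(-100 - 2753) = √(-2853) = 3*I*√317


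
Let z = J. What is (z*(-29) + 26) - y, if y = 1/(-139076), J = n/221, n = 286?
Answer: -27258879/2364292 ≈ -11.529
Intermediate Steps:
J = 22/17 (J = 286/221 = 286*(1/221) = 22/17 ≈ 1.2941)
z = 22/17 ≈ 1.2941
y = -1/139076 ≈ -7.1903e-6
(z*(-29) + 26) - y = ((22/17)*(-29) + 26) - 1*(-1/139076) = (-638/17 + 26) + 1/139076 = -196/17 + 1/139076 = -27258879/2364292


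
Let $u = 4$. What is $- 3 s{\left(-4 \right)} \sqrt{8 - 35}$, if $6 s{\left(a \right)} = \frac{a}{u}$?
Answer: $\frac{3 i \sqrt{3}}{2} \approx 2.5981 i$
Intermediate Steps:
$s{\left(a \right)} = \frac{a}{24}$ ($s{\left(a \right)} = \frac{a \frac{1}{4}}{6} = \frac{\frac{1}{4} a}{6} = \frac{a}{24}$)
$- 3 s{\left(-4 \right)} \sqrt{8 - 35} = - 3 \cdot \frac{1}{24} \left(-4\right) \sqrt{8 - 35} = \left(-3\right) \left(- \frac{1}{6}\right) \sqrt{-27} = \frac{3 i \sqrt{3}}{2}$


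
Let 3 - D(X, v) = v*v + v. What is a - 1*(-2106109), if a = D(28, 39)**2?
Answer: 4530358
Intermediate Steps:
D(X, v) = 3 - v - v**2 (D(X, v) = 3 - (v*v + v) = 3 - (v**2 + v) = 3 - (v + v**2) = 3 + (-v - v**2) = 3 - v - v**2)
a = 2424249 (a = (3 - 1*39 - 1*39**2)**2 = (3 - 39 - 1*1521)**2 = (3 - 39 - 1521)**2 = (-1557)**2 = 2424249)
a - 1*(-2106109) = 2424249 - 1*(-2106109) = 2424249 + 2106109 = 4530358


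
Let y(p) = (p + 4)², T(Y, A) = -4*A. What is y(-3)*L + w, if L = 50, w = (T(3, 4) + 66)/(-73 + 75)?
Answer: 75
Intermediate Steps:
y(p) = (4 + p)²
w = 25 (w = (-4*4 + 66)/(-73 + 75) = (-16 + 66)/2 = 50*(½) = 25)
y(-3)*L + w = (4 - 3)²*50 + 25 = 1²*50 + 25 = 1*50 + 25 = 50 + 25 = 75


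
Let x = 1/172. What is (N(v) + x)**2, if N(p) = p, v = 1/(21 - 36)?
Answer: 24649/6656400 ≈ 0.0037031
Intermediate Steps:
v = -1/15 (v = 1/(-15) = -1/15 ≈ -0.066667)
x = 1/172 ≈ 0.0058140
(N(v) + x)**2 = (-1/15 + 1/172)**2 = (-157/2580)**2 = 24649/6656400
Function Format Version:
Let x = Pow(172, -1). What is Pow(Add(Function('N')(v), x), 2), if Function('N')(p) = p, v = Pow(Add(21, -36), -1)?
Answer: Rational(24649, 6656400) ≈ 0.0037031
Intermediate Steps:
v = Rational(-1, 15) (v = Pow(-15, -1) = Rational(-1, 15) ≈ -0.066667)
x = Rational(1, 172) ≈ 0.0058140
Pow(Add(Function('N')(v), x), 2) = Pow(Add(Rational(-1, 15), Rational(1, 172)), 2) = Pow(Rational(-157, 2580), 2) = Rational(24649, 6656400)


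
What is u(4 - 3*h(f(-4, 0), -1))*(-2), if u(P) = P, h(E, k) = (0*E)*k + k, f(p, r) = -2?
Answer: -14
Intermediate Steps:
h(E, k) = k (h(E, k) = 0*k + k = 0 + k = k)
u(4 - 3*h(f(-4, 0), -1))*(-2) = (4 - 3*(-1))*(-2) = (4 + 3)*(-2) = 7*(-2) = -14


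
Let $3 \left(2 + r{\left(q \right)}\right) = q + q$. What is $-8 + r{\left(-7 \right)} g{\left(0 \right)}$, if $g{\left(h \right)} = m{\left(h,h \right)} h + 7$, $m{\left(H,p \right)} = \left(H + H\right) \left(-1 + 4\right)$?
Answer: $- \frac{164}{3} \approx -54.667$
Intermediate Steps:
$r{\left(q \right)} = -2 + \frac{2 q}{3}$ ($r{\left(q \right)} = -2 + \frac{q + q}{3} = -2 + \frac{2 q}{3}$)
$m{\left(H,p \right)} = 6 H$ ($m{\left(H,p \right)} = 2 H 3 = 6 H$)
$g{\left(h \right)} = 7 + 6 h^{2}$ ($g{\left(h \right)} = 6 h h + 7 = 6 h^{2} + 7 = 7 + 6 h^{2}$)
$-8 + r{\left(-7 \right)} g{\left(0 \right)} = -8 + \left(-2 + \frac{2}{3} \left(-7\right)\right) \left(7 + 6 \cdot 0^{2}\right) = -8 + \left(-2 - \frac{14}{3}\right) \left(7 + 6 \cdot 0\right) = -8 - \frac{20 \left(7 + 0\right)}{3} = -8 - \frac{140}{3} = - \frac{164}{3}$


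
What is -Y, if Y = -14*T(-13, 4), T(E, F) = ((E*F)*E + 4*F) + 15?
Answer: 9898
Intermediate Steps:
T(E, F) = 15 + 4*F + F*E² (T(E, F) = (F*E² + 4*F) + 15 = (4*F + F*E²) + 15 = 15 + 4*F + F*E²)
Y = -9898 (Y = -14*(15 + 4*4 + 4*(-13)²) = -14*(15 + 16 + 4*169) = -14*(15 + 16 + 676) = -14*707 = -9898)
-Y = -1*(-9898) = 9898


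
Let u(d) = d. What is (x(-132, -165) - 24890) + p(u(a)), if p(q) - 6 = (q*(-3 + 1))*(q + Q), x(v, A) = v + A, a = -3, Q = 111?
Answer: -24533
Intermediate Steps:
x(v, A) = A + v
p(q) = 6 - 2*q*(111 + q) (p(q) = 6 + (q*(-3 + 1))*(q + 111) = 6 + (q*(-2))*(111 + q) = 6 + (-2*q)*(111 + q) = 6 - 2*q*(111 + q))
(x(-132, -165) - 24890) + p(u(a)) = ((-165 - 132) - 24890) + (6 - 222*(-3) - 2*(-3)²) = (-297 - 24890) + (6 + 666 - 2*9) = -25187 + (6 + 666 - 18) = -25187 + 654 = -24533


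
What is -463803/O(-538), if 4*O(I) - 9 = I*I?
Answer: -1855212/289453 ≈ -6.4094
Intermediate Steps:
O(I) = 9/4 + I²/4 (O(I) = 9/4 + (I*I)/4 = 9/4 + I²/4)
-463803/O(-538) = -463803/(9/4 + (¼)*(-538)²) = -463803/(9/4 + (¼)*289444) = -463803/(9/4 + 72361) = -463803/289453/4 = -463803*4/289453 = -1855212/289453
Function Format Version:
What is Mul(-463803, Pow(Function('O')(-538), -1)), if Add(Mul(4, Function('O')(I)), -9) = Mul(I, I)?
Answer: Rational(-1855212, 289453) ≈ -6.4094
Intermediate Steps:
Function('O')(I) = Add(Rational(9, 4), Mul(Rational(1, 4), Pow(I, 2))) (Function('O')(I) = Add(Rational(9, 4), Mul(Rational(1, 4), Mul(I, I))) = Add(Rational(9, 4), Mul(Rational(1, 4), Pow(I, 2))))
Mul(-463803, Pow(Function('O')(-538), -1)) = Mul(-463803, Pow(Add(Rational(9, 4), Mul(Rational(1, 4), Pow(-538, 2))), -1)) = Mul(-463803, Pow(Add(Rational(9, 4), Mul(Rational(1, 4), 289444)), -1)) = Mul(-463803, Pow(Add(Rational(9, 4), 72361), -1)) = Mul(-463803, Pow(Rational(289453, 4), -1)) = Mul(-463803, Rational(4, 289453)) = Rational(-1855212, 289453)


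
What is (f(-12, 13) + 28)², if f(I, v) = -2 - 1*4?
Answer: 484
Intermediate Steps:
f(I, v) = -6 (f(I, v) = -2 - 4 = -6)
(f(-12, 13) + 28)² = (-6 + 28)² = 22² = 484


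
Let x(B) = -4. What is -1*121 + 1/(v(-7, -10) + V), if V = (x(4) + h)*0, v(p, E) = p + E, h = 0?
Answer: -2058/17 ≈ -121.06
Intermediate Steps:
v(p, E) = E + p
V = 0 (V = (-4 + 0)*0 = -4*0 = 0)
-1*121 + 1/(v(-7, -10) + V) = -1*121 + 1/((-10 - 7) + 0) = -121 + 1/(-17 + 0) = -121 + 1/(-17) = -121 - 1/17 = -2058/17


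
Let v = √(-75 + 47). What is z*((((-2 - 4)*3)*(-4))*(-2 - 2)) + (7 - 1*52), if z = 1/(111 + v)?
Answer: 9*(-10*√7 + 587*I)/(-111*I + 2*√7) ≈ -47.589 + 0.12341*I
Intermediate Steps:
v = 2*I*√7 (v = √(-28) = 2*I*√7 ≈ 5.2915*I)
z = 1/(111 + 2*I*√7) ≈ 0.0089886 - 0.0004285*I
z*((((-2 - 4)*3)*(-4))*(-2 - 2)) + (7 - 1*52) = (111/12349 - 2*I*√7/12349)*((((-2 - 4)*3)*(-4))*(-2 - 2)) + (7 - 1*52) = (111/12349 - 2*I*√7/12349)*((-6*3*(-4))*(-4)) + (7 - 52) = (111/12349 - 2*I*√7/12349)*(-18*(-4)*(-4)) - 45 = (111/12349 - 2*I*√7/12349)*(72*(-4)) - 45 = (111/12349 - 2*I*√7/12349)*(-288) - 45 = (-31968/12349 + 576*I*√7/12349) - 45 = -587673/12349 + 576*I*√7/12349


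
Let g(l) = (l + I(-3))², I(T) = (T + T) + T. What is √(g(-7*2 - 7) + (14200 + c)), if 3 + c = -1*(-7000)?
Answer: √22097 ≈ 148.65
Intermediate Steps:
c = 6997 (c = -3 - 1*(-7000) = -3 + 7000 = 6997)
I(T) = 3*T (I(T) = 2*T + T = 3*T)
g(l) = (-9 + l)² (g(l) = (l + 3*(-3))² = (l - 9)² = (-9 + l)²)
√(g(-7*2 - 7) + (14200 + c)) = √((-9 + (-7*2 - 7))² + (14200 + 6997)) = √((-9 + (-14 - 7))² + 21197) = √((-9 - 21)² + 21197) = √((-30)² + 21197) = √(900 + 21197) = √22097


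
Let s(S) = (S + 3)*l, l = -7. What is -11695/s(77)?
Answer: 2339/112 ≈ 20.884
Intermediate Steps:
s(S) = -21 - 7*S (s(S) = (S + 3)*(-7) = (3 + S)*(-7) = -21 - 7*S)
-11695/s(77) = -11695/(-21 - 7*77) = -11695/(-21 - 539) = -11695/(-560) = -11695*(-1/560) = 2339/112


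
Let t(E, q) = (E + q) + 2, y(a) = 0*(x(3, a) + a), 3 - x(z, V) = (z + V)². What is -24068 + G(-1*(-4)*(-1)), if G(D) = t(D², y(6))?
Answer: -24050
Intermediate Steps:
x(z, V) = 3 - (V + z)² (x(z, V) = 3 - (z + V)² = 3 - (V + z)²)
y(a) = 0 (y(a) = 0*((3 - (a + 3)²) + a) = 0*((3 - (3 + a)²) + a) = 0*(3 + a - (3 + a)²) = 0)
t(E, q) = 2 + E + q
G(D) = 2 + D² (G(D) = 2 + D² + 0 = 2 + D²)
-24068 + G(-1*(-4)*(-1)) = -24068 + (2 + (-1*(-4)*(-1))²) = -24068 + (2 + (4*(-1))²) = -24068 + (2 + (-4)²) = -24068 + (2 + 16) = -24068 + 18 = -24050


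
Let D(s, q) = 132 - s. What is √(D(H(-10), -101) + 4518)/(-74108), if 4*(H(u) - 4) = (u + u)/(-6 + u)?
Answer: -3*√8259/296432 ≈ -0.00091973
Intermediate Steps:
H(u) = 4 + u/(2*(-6 + u)) (H(u) = 4 + ((u + u)/(-6 + u))/4 = 4 + ((2*u)/(-6 + u))/4 = 4 + (2*u/(-6 + u))/4 = 4 + u/(2*(-6 + u)))
√(D(H(-10), -101) + 4518)/(-74108) = √((132 - 3*(-16 + 3*(-10))/(2*(-6 - 10))) + 4518)/(-74108) = √((132 - 3*(-16 - 30)/(2*(-16))) + 4518)*(-1/74108) = √((132 - 3*(-1)*(-46)/(2*16)) + 4518)*(-1/74108) = √((132 - 1*69/16) + 4518)*(-1/74108) = √((132 - 69/16) + 4518)*(-1/74108) = √(2043/16 + 4518)*(-1/74108) = √(74331/16)*(-1/74108) = (3*√8259/4)*(-1/74108) = -3*√8259/296432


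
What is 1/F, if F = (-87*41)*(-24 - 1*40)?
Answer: 1/228288 ≈ 4.3804e-6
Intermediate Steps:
F = 228288 (F = -3567*(-24 - 40) = -3567*(-64) = 228288)
1/F = 1/228288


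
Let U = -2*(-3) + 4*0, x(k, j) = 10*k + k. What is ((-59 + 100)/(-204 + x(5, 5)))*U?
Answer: -246/149 ≈ -1.6510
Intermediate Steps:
x(k, j) = 11*k
U = 6 (U = 6 + 0 = 6)
((-59 + 100)/(-204 + x(5, 5)))*U = ((-59 + 100)/(-204 + 11*5))*6 = (41/(-204 + 55))*6 = (41/(-149))*6 = (41*(-1/149))*6 = -41/149*6 = -246/149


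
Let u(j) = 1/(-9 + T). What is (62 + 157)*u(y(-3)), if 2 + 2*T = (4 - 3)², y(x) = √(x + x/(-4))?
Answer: -438/19 ≈ -23.053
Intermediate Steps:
y(x) = √3*√x/2 (y(x) = √(x + x*(-¼)) = √(x - x/4) = √(3*x/4) = √3*√x/2)
T = -½ (T = -1 + (4 - 3)²/2 = -1 + (½)*1² = -1 + (½)*1 = -1 + ½ = -½ ≈ -0.50000)
u(j) = -2/19 (u(j) = 1/(-9 - ½) = 1/(-19/2) = -2/19)
(62 + 157)*u(y(-3)) = (62 + 157)*(-2/19) = 219*(-2/19) = -438/19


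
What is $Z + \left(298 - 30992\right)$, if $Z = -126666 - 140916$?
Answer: $-298276$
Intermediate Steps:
$Z = -267582$
$Z + \left(298 - 30992\right) = -267582 + \left(298 - 30992\right) = -267582 - 30694 = -298276$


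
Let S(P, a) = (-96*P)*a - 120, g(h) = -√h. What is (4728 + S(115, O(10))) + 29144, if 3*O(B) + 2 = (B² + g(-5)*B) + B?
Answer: -363688 + 36800*I*√5 ≈ -3.6369e+5 + 82287.0*I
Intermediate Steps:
O(B) = -⅔ + B/3 + B²/3 - I*B*√5/3 (O(B) = -⅔ + ((B² + (-√(-5))*B) + B)/3 = -⅔ + ((B² + (-I*√5)*B) + B)/3 = -⅔ + ((B² - I*B*√5) + B)/3 = -⅔ + (B + B² - I*B*√5)/3 = -⅔ + (B/3 + B²/3 - I*B*√5/3) = -⅔ + B/3 + B²/3 - I*B*√5/3)
S(P, a) = -120 - 96*P*a (S(P, a) = -96*P*a - 120 = -120 - 96*P*a)
(4728 + S(115, O(10))) + 29144 = (4728 + (-120 - 96*115*(-⅔ + (⅓)*10 + (⅓)*10² - ⅓*I*10*√5))) + 29144 = (4728 + (-120 - 96*115*(-⅔ + 10/3 + (⅓)*100 - 10*I*√5/3))) + 29144 = (4728 + (-120 - 96*115*(-⅔ + 10/3 + 100/3 - 10*I*√5/3))) + 29144 = (4728 + (-120 - 96*115*(36 - 10*I*√5/3))) + 29144 = (4728 + (-120 + (-397440 + 36800*I*√5))) + 29144 = (4728 + (-397560 + 36800*I*√5)) + 29144 = (-392832 + 36800*I*√5) + 29144 = -363688 + 36800*I*√5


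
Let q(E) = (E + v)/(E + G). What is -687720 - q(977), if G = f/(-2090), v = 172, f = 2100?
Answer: -140283428901/203983 ≈ -6.8772e+5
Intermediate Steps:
G = -210/209 (G = 2100/(-2090) = 2100*(-1/2090) = -210/209 ≈ -1.0048)
q(E) = (172 + E)/(-210/209 + E) (q(E) = (E + 172)/(E - 210/209) = (172 + E)/(-210/209 + E))
-687720 - q(977) = -687720 - 209*(172 + 977)/(-210 + 209*977) = -687720 - 209*1149/(-210 + 204193) = -687720 - 209*1149/203983 = -687720 - 1*240141/203983 = -687720 - 240141/203983 = -140283428901/203983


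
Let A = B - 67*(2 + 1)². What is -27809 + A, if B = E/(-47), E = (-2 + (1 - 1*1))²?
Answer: -1335368/47 ≈ -28412.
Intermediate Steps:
E = 4 (E = (-2 + (1 - 1))² = (-2 + 0)² = (-2)² = 4)
B = -4/47 (B = 4/(-47) = 4*(-1/47) = -4/47 ≈ -0.085106)
A = -28345/47 (A = -4/47 - 67*(2 + 1)² = -4/47 - 67*3² = -4/47 - 67*9 = -4/47 - 603 = -28345/47 ≈ -603.08)
-27809 + A = -27809 - 28345/47 = -1335368/47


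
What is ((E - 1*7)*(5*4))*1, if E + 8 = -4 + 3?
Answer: -320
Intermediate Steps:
E = -9 (E = -8 + (-4 + 3) = -8 - 1 = -9)
((E - 1*7)*(5*4))*1 = ((-9 - 1*7)*(5*4))*1 = ((-9 - 7)*20)*1 = -16*20*1 = -320*1 = -320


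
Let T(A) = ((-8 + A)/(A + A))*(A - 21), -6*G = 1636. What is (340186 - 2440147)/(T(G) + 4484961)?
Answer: -5153304294/11005723393 ≈ -0.46824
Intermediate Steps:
G = -818/3 (G = -1/6*1636 = -818/3 ≈ -272.67)
T(A) = (-21 + A)*(-8 + A)/(2*A) (T(A) = ((-8 + A)/((2*A)))*(-21 + A) = ((-8 + A)*(1/(2*A)))*(-21 + A) = ((-8 + A)/(2*A))*(-21 + A) = (-21 + A)*(-8 + A)/(2*A))
(340186 - 2440147)/(T(G) + 4484961) = (340186 - 2440147)/((168 - 818*(-29 - 818/3)/3)/(2*(-818/3)) + 4484961) = -2099961/((1/2)*(-3/818)*(168 - 818/3*(-905/3)) + 4484961) = -2099961/((1/2)*(-3/818)*(168 + 740290/9) + 4484961) = -2099961/((1/2)*(-3/818)*(741802/9) + 4484961) = -2099961/(-370901/2454 + 4484961) = -2099961/11005723393/2454 = -2099961*2454/11005723393 = -5153304294/11005723393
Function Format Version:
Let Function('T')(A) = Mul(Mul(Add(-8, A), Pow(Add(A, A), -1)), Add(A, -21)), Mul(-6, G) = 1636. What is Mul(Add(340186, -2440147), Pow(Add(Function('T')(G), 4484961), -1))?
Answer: Rational(-5153304294, 11005723393) ≈ -0.46824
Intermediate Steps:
G = Rational(-818, 3) (G = Mul(Rational(-1, 6), 1636) = Rational(-818, 3) ≈ -272.67)
Function('T')(A) = Mul(Rational(1, 2), Pow(A, -1), Add(-21, A), Add(-8, A)) (Function('T')(A) = Mul(Mul(Add(-8, A), Pow(Mul(2, A), -1)), Add(-21, A)) = Mul(Mul(Add(-8, A), Mul(Rational(1, 2), Pow(A, -1))), Add(-21, A)) = Mul(Mul(Rational(1, 2), Pow(A, -1), Add(-8, A)), Add(-21, A)) = Mul(Rational(1, 2), Pow(A, -1), Add(-21, A), Add(-8, A)))
Mul(Add(340186, -2440147), Pow(Add(Function('T')(G), 4484961), -1)) = Mul(Add(340186, -2440147), Pow(Add(Mul(Rational(1, 2), Pow(Rational(-818, 3), -1), Add(168, Mul(Rational(-818, 3), Add(-29, Rational(-818, 3))))), 4484961), -1)) = Mul(-2099961, Pow(Add(Mul(Rational(1, 2), Rational(-3, 818), Add(168, Mul(Rational(-818, 3), Rational(-905, 3)))), 4484961), -1)) = Mul(-2099961, Pow(Add(Mul(Rational(1, 2), Rational(-3, 818), Add(168, Rational(740290, 9))), 4484961), -1)) = Mul(-2099961, Pow(Add(Mul(Rational(1, 2), Rational(-3, 818), Rational(741802, 9)), 4484961), -1)) = Mul(-2099961, Pow(Add(Rational(-370901, 2454), 4484961), -1)) = Mul(-2099961, Pow(Rational(11005723393, 2454), -1)) = Mul(-2099961, Rational(2454, 11005723393)) = Rational(-5153304294, 11005723393)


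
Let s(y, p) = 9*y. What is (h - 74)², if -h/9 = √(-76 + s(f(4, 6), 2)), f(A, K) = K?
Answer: 3694 + 1332*I*√22 ≈ 3694.0 + 6247.6*I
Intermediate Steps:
h = -9*I*√22 (h = -9*√(-76 + 9*6) = -9*√(-76 + 54) = -9*I*√22 ≈ -42.214*I)
(h - 74)² = (-9*I*√22 - 74)² = (-74 - 9*I*√22)²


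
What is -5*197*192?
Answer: -189120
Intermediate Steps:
-5*197*192 = -985*192 = -189120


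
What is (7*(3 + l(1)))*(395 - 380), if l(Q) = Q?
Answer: 420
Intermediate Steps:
(7*(3 + l(1)))*(395 - 380) = (7*(3 + 1))*(395 - 380) = (7*4)*15 = 28*15 = 420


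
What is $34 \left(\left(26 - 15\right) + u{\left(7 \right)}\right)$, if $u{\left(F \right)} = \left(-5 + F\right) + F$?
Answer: $680$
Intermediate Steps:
$u{\left(F \right)} = -5 + 2 F$
$34 \left(\left(26 - 15\right) + u{\left(7 \right)}\right) = 34 \left(\left(26 - 15\right) + \left(-5 + 2 \cdot 7\right)\right) = 34 \left(11 + \left(-5 + 14\right)\right) = 34 \left(11 + 9\right) = 34 \cdot 20 = 680$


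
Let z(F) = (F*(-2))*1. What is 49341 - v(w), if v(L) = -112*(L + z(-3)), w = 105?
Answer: 61773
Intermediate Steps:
z(F) = -2*F (z(F) = -2*F*1 = -2*F)
v(L) = -672 - 112*L (v(L) = -112*(L - 2*(-3)) = -112*(L + 6) = -112*(6 + L) = -672 - 112*L)
49341 - v(w) = 49341 - (-672 - 112*105) = 49341 - (-672 - 11760) = 49341 - 1*(-12432) = 49341 + 12432 = 61773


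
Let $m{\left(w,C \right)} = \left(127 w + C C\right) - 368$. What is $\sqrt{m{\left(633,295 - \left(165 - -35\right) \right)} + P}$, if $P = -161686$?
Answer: $i \sqrt{72638} \approx 269.51 i$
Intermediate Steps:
$m{\left(w,C \right)} = -368 + C^{2} + 127 w$ ($m{\left(w,C \right)} = \left(127 w + C^{2}\right) - 368 = \left(C^{2} + 127 w\right) - 368 = -368 + C^{2} + 127 w$)
$\sqrt{m{\left(633,295 - \left(165 - -35\right) \right)} + P} = \sqrt{\left(-368 + \left(295 - \left(165 - -35\right)\right)^{2} + 127 \cdot 633\right) - 161686} = \sqrt{\left(-368 + \left(295 - \left(165 + 35\right)\right)^{2} + 80391\right) - 161686} = \sqrt{\left(-368 + \left(295 - 200\right)^{2} + 80391\right) - 161686} = \sqrt{\left(-368 + 95^{2} + 80391\right) - 161686} = \sqrt{\left(-368 + 9025 + 80391\right) - 161686} = \sqrt{89048 - 161686} = \sqrt{-72638} = i \sqrt{72638}$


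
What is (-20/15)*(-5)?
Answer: 20/3 ≈ 6.6667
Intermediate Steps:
(-20/15)*(-5) = ((1/15)*(-20))*(-5) = -4/3*(-5) = 20/3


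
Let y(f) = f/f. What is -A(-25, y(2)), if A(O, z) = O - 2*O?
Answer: -25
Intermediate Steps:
y(f) = 1
A(O, z) = -O
-A(-25, y(2)) = -(-1)*(-25) = -1*25 = -25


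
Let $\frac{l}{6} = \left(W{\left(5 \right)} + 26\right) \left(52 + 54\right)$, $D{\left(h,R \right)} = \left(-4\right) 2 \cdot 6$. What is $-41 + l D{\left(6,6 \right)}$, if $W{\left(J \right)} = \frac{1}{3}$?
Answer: $-803945$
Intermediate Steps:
$W{\left(J \right)} = \frac{1}{3}$
$D{\left(h,R \right)} = -48$ ($D{\left(h,R \right)} = \left(-8\right) 6 = -48$)
$l = 16748$ ($l = 6 \left(\frac{1}{3} + 26\right) \left(52 + 54\right) = 6 \cdot \frac{79}{3} \cdot 106 = 6 \cdot \frac{8374}{3} = 16748$)
$-41 + l D{\left(6,6 \right)} = -41 + 16748 \left(-48\right) = -41 - 803904 = -803945$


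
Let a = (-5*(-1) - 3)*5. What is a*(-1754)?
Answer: -17540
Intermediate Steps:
a = 10 (a = (5 - 3)*5 = 2*5 = 10)
a*(-1754) = 10*(-1754) = -17540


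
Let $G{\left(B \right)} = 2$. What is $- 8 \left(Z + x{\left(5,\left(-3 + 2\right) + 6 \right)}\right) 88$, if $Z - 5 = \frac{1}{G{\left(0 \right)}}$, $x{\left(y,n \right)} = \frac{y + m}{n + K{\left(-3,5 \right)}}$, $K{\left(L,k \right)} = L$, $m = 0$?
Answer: $-5632$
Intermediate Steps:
$x{\left(y,n \right)} = \frac{y}{-3 + n}$ ($x{\left(y,n \right)} = \frac{y + 0}{n - 3} = \frac{y}{-3 + n}$)
$Z = \frac{11}{2}$ ($Z = 5 + \frac{1}{2} = \frac{11}{2} \approx 5.5$)
$- 8 \left(Z + x{\left(5,\left(-3 + 2\right) + 6 \right)}\right) 88 = - 8 \left(\frac{11}{2} + \frac{5}{-3 + \left(\left(-3 + 2\right) + 6\right)}\right) 88 = - 8 \left(\frac{11}{2} + \frac{5}{-3 + \left(-1 + 6\right)}\right) 88 = - 8 \left(\frac{11}{2} + \frac{5}{-3 + 5}\right) 88 = - 8 \left(\frac{11}{2} + \frac{5}{2}\right) 88 = \left(-8\right) 8 \cdot 88 = \left(-64\right) 88 = -5632$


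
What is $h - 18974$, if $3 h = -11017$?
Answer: $- \frac{67939}{3} \approx -22646.0$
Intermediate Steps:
$h = - \frac{11017}{3}$ ($h = \frac{1}{3} \left(-11017\right) = - \frac{11017}{3} \approx -3672.3$)
$h - 18974 = - \frac{11017}{3} - 18974 = - \frac{67939}{3}$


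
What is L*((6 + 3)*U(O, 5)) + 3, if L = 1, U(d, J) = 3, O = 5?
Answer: 30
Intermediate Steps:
L*((6 + 3)*U(O, 5)) + 3 = 1*((6 + 3)*3) + 3 = 1*(9*3) + 3 = 1*27 + 3 = 27 + 3 = 30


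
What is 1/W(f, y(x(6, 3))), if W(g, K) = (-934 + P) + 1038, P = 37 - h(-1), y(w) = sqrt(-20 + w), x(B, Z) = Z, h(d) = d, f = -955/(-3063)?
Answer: 1/142 ≈ 0.0070423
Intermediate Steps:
f = 955/3063 (f = -955*(-1/3063) = 955/3063 ≈ 0.31179)
P = 38 (P = 37 - 1*(-1) = 37 + 1 = 38)
W(g, K) = 142 (W(g, K) = (-934 + 38) + 1038 = -896 + 1038 = 142)
1/W(f, y(x(6, 3))) = 1/142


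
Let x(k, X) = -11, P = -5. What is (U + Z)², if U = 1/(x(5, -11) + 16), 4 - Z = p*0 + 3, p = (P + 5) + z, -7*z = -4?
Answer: 36/25 ≈ 1.4400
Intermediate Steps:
z = 4/7 (z = -⅐*(-4) = 4/7 ≈ 0.57143)
p = 4/7 (p = (-5 + 5) + 4/7 = 0 + 4/7 = 4/7 ≈ 0.57143)
Z = 1 (Z = 4 - ((4/7)*0 + 3) = 4 - (0 + 3) = 4 - 1*3 = 4 - 3 = 1)
U = ⅕ (U = 1/(-11 + 16) = 1/5 = ⅕ ≈ 0.20000)
(U + Z)² = (⅕ + 1)² = (6/5)² = 36/25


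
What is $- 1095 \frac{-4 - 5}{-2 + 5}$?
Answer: $3285$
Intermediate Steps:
$- 1095 \frac{-4 - 5}{-2 + 5} = - 1095 \left(- \frac{9}{3}\right) = - 1095 \left(\left(-9\right) \frac{1}{3}\right) = \left(-1095\right) \left(-3\right) = 3285$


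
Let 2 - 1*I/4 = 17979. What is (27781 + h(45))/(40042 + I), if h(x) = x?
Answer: -13913/15933 ≈ -0.87322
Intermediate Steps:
I = -71908 (I = 8 - 4*17979 = 8 - 71916 = -71908)
(27781 + h(45))/(40042 + I) = (27781 + 45)/(40042 - 71908) = 27826/(-31866) = 27826*(-1/31866) = -13913/15933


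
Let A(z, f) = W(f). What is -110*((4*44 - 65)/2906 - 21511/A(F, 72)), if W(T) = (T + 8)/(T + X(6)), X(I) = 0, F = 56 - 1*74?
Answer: 3094286712/1453 ≈ 2.1296e+6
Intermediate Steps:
F = -18 (F = 56 - 74 = -18)
W(T) = (8 + T)/T (W(T) = (T + 8)/(T + 0) = (8 + T)/T)
A(z, f) = (8 + f)/f
-110*((4*44 - 65)/2906 - 21511/A(F, 72)) = -110*((4*44 - 65)/2906 - 21511*72/(8 + 72)) = -110*((176 - 65)*(1/2906) - 21511/((1/72)*80)) = -110*(111*(1/2906) - 21511/10/9) = -110*(111/2906 - 21511*9/10) = -110*(111/2906 - 193599/10) = -110*(-140649396/7265) = 3094286712/1453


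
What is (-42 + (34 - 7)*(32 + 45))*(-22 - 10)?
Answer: -65184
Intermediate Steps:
(-42 + (34 - 7)*(32 + 45))*(-22 - 10) = (-42 + 27*77)*(-32) = (-42 + 2079)*(-32) = 2037*(-32) = -65184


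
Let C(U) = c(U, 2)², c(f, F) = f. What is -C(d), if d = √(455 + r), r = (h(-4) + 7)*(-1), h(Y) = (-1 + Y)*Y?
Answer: -428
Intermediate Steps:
h(Y) = Y*(-1 + Y)
r = -27 (r = (-4*(-1 - 4) + 7)*(-1) = (-4*(-5) + 7)*(-1) = (20 + 7)*(-1) = 27*(-1) = -27)
d = 2*√107 (d = √(455 - 27) = √428 = 2*√107 ≈ 20.688)
C(U) = U²
-C(d) = -(2*√107)² = -1*428 = -428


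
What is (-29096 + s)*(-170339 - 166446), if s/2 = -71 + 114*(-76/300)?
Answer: 49331862658/5 ≈ 9.8664e+9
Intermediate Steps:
s = -4994/25 (s = 2*(-71 + 114*(-76/300)) = 2*(-71 + 114*(-76*1/300)) = 2*(-71 + 114*(-19/75)) = 2*(-71 - 722/25) = 2*(-2497/25) = -4994/25 ≈ -199.76)
(-29096 + s)*(-170339 - 166446) = (-29096 - 4994/25)*(-170339 - 166446) = -732394/25*(-336785) = 49331862658/5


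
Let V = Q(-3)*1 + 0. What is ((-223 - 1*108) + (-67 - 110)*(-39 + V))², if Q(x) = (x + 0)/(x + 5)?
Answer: 187005625/4 ≈ 4.6751e+7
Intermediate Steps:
Q(x) = x/(5 + x)
V = -3/2 (V = -3/(5 - 3)*1 + 0 = -3/2*1 + 0 = -3/2 + 0 = -3/2 ≈ -1.5000)
((-223 - 1*108) + (-67 - 110)*(-39 + V))² = ((-223 - 1*108) + (-67 - 110)*(-39 - 3/2))² = ((-223 - 108) - 177*(-81/2))² = (-331 + 14337/2)² = (13675/2)² = 187005625/4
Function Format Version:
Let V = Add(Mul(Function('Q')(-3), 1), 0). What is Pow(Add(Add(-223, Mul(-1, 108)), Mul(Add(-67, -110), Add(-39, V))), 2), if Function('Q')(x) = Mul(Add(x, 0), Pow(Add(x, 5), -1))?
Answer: Rational(187005625, 4) ≈ 4.6751e+7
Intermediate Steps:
Function('Q')(x) = Mul(x, Pow(Add(5, x), -1))
V = Rational(-3, 2) (V = Add(Mul(Mul(-3, Pow(Add(5, -3), -1)), 1), 0) = Add(Mul(Mul(-3, Pow(2, -1)), 1), 0) = Add(Mul(Mul(-3, Rational(1, 2)), 1), 0) = Add(Mul(Rational(-3, 2), 1), 0) = Add(Rational(-3, 2), 0) = Rational(-3, 2) ≈ -1.5000)
Pow(Add(Add(-223, Mul(-1, 108)), Mul(Add(-67, -110), Add(-39, V))), 2) = Pow(Add(Add(-223, Mul(-1, 108)), Mul(Add(-67, -110), Add(-39, Rational(-3, 2)))), 2) = Pow(Add(Add(-223, -108), Mul(-177, Rational(-81, 2))), 2) = Pow(Add(-331, Rational(14337, 2)), 2) = Pow(Rational(13675, 2), 2) = Rational(187005625, 4)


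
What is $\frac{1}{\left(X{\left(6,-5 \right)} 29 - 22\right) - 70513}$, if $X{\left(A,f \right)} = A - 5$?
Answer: $- \frac{1}{70506} \approx -1.4183 \cdot 10^{-5}$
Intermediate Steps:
$X{\left(A,f \right)} = -5 + A$
$\frac{1}{\left(X{\left(6,-5 \right)} 29 - 22\right) - 70513} = \frac{1}{\left(\left(-5 + 6\right) 29 - 22\right) - 70513} = \frac{1}{\left(1 \cdot 29 - 22\right) - 70513} = \frac{1}{\left(29 - 22\right) - 70513} = \frac{1}{7 - 70513} = \frac{1}{-70506} = - \frac{1}{70506}$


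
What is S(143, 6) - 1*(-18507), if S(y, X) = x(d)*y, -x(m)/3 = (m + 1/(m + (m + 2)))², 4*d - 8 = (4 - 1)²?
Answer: 24477289/2352 ≈ 10407.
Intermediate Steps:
d = 17/4 (d = 2 + (4 - 1)²/4 = 2 + (¼)*3² = 2 + (¼)*9 = 2 + 9/4 = 17/4 ≈ 4.2500)
x(m) = -3*(m + 1/(2 + 2*m))² (x(m) = -3*(m + 1/(m + (m + 2)))² = -3*(m + 1/(m + (2 + m)))² = -3*(m + 1/(2 + 2*m))²)
S(y, X) = -133225*y/2352 (S(y, X) = (-3*(1 + 2*(17/4) + 2*(17/4)²)²/(4*(1 + 17/4)²))*y = (-3*(1 + 17/2 + 2*(289/16))²/(4*(21/4)²))*y = (-¾*16/441*(1 + 17/2 + 289/8)²)*y = (-¾*16/441*(365/8)²)*y = (-¾*16/441*133225/64)*y = -133225*y/2352)
S(143, 6) - 1*(-18507) = -133225/2352*143 - 1*(-18507) = -19051175/2352 + 18507 = 24477289/2352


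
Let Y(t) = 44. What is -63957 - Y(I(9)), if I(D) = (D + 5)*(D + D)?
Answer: -64001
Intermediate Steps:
I(D) = 2*D*(5 + D) (I(D) = (5 + D)*(2*D) = 2*D*(5 + D))
-63957 - Y(I(9)) = -63957 - 1*44 = -63957 - 44 = -64001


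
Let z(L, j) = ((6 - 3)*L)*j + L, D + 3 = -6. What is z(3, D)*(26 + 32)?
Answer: -4524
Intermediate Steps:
D = -9 (D = -3 - 6 = -9)
z(L, j) = L + 3*L*j (z(L, j) = (3*L)*j + L = 3*L*j + L = L + 3*L*j)
z(3, D)*(26 + 32) = (3*(1 + 3*(-9)))*(26 + 32) = (3*(1 - 27))*58 = (3*(-26))*58 = -78*58 = -4524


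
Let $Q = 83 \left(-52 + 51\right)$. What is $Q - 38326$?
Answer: $-38409$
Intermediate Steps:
$Q = -83$ ($Q = 83 \left(-1\right) = -83$)
$Q - 38326 = -83 - 38326 = -38409$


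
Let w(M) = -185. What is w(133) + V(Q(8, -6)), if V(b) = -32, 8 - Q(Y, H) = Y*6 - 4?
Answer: -217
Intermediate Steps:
Q(Y, H) = 12 - 6*Y (Q(Y, H) = 8 - (Y*6 - 4) = 8 - (6*Y - 4) = 8 - (-4 + 6*Y) = 8 + (4 - 6*Y) = 12 - 6*Y)
w(133) + V(Q(8, -6)) = -185 - 32 = -217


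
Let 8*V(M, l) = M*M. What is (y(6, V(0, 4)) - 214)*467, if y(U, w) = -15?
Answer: -106943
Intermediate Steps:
V(M, l) = M²/8 (V(M, l) = (M*M)/8 = M²/8)
(y(6, V(0, 4)) - 214)*467 = (-15 - 214)*467 = -229*467 = -106943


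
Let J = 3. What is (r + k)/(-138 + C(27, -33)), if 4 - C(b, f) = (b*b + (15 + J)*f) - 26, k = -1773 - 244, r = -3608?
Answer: 625/27 ≈ 23.148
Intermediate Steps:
k = -2017
C(b, f) = 30 - b² - 18*f (C(b, f) = 4 - ((b*b + (15 + 3)*f) - 26) = 4 - ((b² + 18*f) - 26) = 4 - (-26 + b² + 18*f) = 4 + (26 - b² - 18*f) = 30 - b² - 18*f)
(r + k)/(-138 + C(27, -33)) = (-3608 - 2017)/(-138 + (30 - 1*27² - 18*(-33))) = -5625/(-138 + (30 - 1*729 + 594)) = -5625/(-138 + (30 - 729 + 594)) = -5625/(-138 - 105) = -5625/(-243) = -5625*(-1/243) = 625/27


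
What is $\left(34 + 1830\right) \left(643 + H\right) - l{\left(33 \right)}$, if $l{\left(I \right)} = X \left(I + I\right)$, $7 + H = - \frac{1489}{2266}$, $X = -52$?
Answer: $\frac{1345676740}{1133} \approx 1.1877 \cdot 10^{6}$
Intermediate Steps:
$H = - \frac{17351}{2266}$ ($H = -7 - \frac{1489}{2266} = - \frac{17351}{2266} \approx -7.6571$)
$l{\left(I \right)} = - 104 I$ ($l{\left(I \right)} = - 52 \left(I + I\right) = - 52 \cdot 2 I = - 104 I$)
$\left(34 + 1830\right) \left(643 + H\right) - l{\left(33 \right)} = \left(34 + 1830\right) \left(643 - \frac{17351}{2266}\right) - \left(-104\right) 33 = 1864 \cdot \frac{1439687}{2266} - -3432 = \frac{1341788284}{1133} + 3432 = \frac{1345676740}{1133}$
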